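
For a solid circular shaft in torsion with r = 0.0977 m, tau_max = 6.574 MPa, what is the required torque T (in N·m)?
Model: a solid circular shaft in torsion, so tau_max = (2·T) / (π·r^3).
Solve for T: T = (π·tau_max·r^3) / 2.
Convert to SI units:
  tau_max = 6.574 MPa = 6.574 × 10⁶ Pa
Substitute:
  T = (π × (6.574 × 10⁶) × 0.0977^3) / 2
  T = 9630 N·m
Final answer: T = 9630 N·m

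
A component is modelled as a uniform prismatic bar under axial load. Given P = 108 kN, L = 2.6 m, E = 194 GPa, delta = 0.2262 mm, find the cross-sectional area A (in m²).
Model: a uniform prismatic bar under axial load, so delta = (P·L) / (A·E).
Solve for A: A = (P·L) / (delta·E).
Convert to SI units:
  P = 108 kN = 108000 N
  E = 194 GPa = 1.94 × 10¹¹ Pa
  delta = 0.2262 mm = 0.0002262 m
Substitute:
  A = (108000 × 2.6) / (0.0002262 × (1.94 × 10¹¹))
  A = 0.006399 m²
Final answer: A = 0.006399 m²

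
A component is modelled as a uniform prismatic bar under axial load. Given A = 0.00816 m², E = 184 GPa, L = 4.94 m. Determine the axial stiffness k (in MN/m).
Model: a uniform prismatic bar under axial load, so k = (A·E) / L.
Convert to SI units:
  E = 184 GPa = 1.84 × 10¹¹ Pa
Substitute:
  k = (0.00816 × (1.84 × 10¹¹)) / 4.94
  k = 3.039 × 10⁸ N/m
Convert: k = 3.039 × 10⁸ N/m = 303.9 MN/m
Final answer: k = 303.9 MN/m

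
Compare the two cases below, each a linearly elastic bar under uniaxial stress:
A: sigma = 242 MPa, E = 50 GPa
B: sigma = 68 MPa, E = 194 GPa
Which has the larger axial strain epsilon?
Model: a linearly elastic bar under uniaxial stress, so epsilon = sigma / E (SI units).
  A: epsilon = (2.42 × 10⁸) / (5 × 10¹⁰) = 0.00484
  B: epsilon = (6.8 × 10⁷) / (1.94 × 10¹¹) = 0.0003505
0.00484 > 0.0003505, so A is larger.
Final answer: A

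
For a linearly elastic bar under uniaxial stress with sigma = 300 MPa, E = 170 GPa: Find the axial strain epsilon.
Model: a linearly elastic bar under uniaxial stress, so epsilon = sigma / E.
Convert to SI units:
  sigma = 300 MPa = 3 × 10⁸ Pa
  E = 170 GPa = 1.7 × 10¹¹ Pa
Substitute:
  epsilon = (3 × 10⁸) / (1.7 × 10¹¹)
  epsilon = 0.001765
Final answer: epsilon = 0.001765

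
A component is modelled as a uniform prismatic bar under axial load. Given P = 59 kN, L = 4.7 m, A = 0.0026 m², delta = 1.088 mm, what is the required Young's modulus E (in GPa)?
Model: a uniform prismatic bar under axial load, so delta = (P·L) / (A·E).
Solve for E: E = (P·L) / (delta·A).
Convert to SI units:
  P = 59 kN = 59000 N
  delta = 1.088 mm = 0.001088 m
Substitute:
  E = (59000 × 4.7) / (0.001088 × 0.0026)
  E = 9.803 × 10¹⁰ Pa
Convert: E = 9.803 × 10¹⁰ Pa = 98.03 GPa
Final answer: E = 98.03 GPa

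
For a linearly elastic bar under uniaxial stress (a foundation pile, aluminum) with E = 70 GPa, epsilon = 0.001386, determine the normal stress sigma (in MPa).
Model: a linearly elastic bar under uniaxial stress, so epsilon = sigma / E.
Solve for sigma: sigma = epsilon·E.
Convert to SI units:
  E = 70 GPa = 7 × 10¹⁰ Pa
Substitute:
  sigma = 0.001386 × (7 × 10¹⁰)
  sigma = 9.702 × 10⁷ Pa
Convert: sigma = 9.702 × 10⁷ Pa = 97.02 MPa
Final answer: sigma = 97.02 MPa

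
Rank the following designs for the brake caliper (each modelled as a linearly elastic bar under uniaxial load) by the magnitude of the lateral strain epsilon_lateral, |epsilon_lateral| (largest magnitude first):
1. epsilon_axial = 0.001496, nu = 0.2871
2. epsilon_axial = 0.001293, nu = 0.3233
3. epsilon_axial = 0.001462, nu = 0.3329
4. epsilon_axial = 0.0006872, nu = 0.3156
Model: a linearly elastic bar under uniaxial load, so epsilon_lateral = -nu·epsilon_axial (SI units).
  Case 1: epsilon_lateral = -(0.2871 × 0.001496) = -0.0004295
  Case 2: epsilon_lateral = -(0.3233 × 0.001293) = -0.000418
  Case 3: epsilon_lateral = -(0.3329 × 0.001462) = -0.0004867
  Case 4: epsilon_lateral = -(0.3156 × 0.0006872) = -0.0002169
Ordering by |epsilon_lateral|: 0.0004867 (case 3) > 0.0004295 (case 1) > 0.000418 (case 2) > 0.0002169 (case 4)
Final answer: 3, 1, 2, 4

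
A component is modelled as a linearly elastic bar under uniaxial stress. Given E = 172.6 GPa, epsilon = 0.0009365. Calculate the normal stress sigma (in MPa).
Model: a linearly elastic bar under uniaxial stress, so sigma = E·epsilon.
Convert to SI units:
  E = 172.6 GPa = 1.726 × 10¹¹ Pa
Substitute:
  sigma = (1.726 × 10¹¹) × 0.0009365
  sigma = 1.616 × 10⁸ Pa
Convert: sigma = 1.616 × 10⁸ Pa = 161.6 MPa
Final answer: sigma = 161.6 MPa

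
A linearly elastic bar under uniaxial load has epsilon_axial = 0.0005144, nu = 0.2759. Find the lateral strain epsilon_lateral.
Model: a linearly elastic bar under uniaxial load, so epsilon_lateral = -nu·epsilon_axial.
Substitute:
  epsilon_lateral = -(0.2759 × 0.0005144)
  epsilon_lateral = -0.0001419
Final answer: epsilon_lateral = -0.0001419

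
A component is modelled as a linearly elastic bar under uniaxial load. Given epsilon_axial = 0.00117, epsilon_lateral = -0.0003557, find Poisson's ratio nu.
Model: a linearly elastic bar under uniaxial load, so epsilon_lateral = -nu·epsilon_axial.
Solve for nu: nu = -epsilon_lateral / epsilon_axial.
Substitute:
  nu = -(-0.0003557) / 0.00117
  nu = 0.304
Final answer: nu = 0.304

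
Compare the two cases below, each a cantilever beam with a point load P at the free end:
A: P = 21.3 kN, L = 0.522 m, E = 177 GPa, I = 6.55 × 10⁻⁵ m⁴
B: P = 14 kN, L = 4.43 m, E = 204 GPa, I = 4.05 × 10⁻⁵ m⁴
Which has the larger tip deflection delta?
Model: a cantilever beam with a point load P at the free end, so delta = (P·L^3) / (3·E·I) (SI units).
  A: delta = (21300 × 0.522^3) / (3 × (1.77 × 10¹¹) × (6.55 × 10⁻⁵)) = 8.711 × 10⁻⁵ m = 0.08711 mm
  B: delta = (14000 × 4.43^3) / (3 × (2.04 × 10¹¹) × (4.05 × 10⁻⁵)) = 0.04911 m = 49.11 mm
49.11 mm > 0.08711 mm, so B is larger.
Final answer: B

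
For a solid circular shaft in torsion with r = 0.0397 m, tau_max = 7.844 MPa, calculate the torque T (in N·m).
Model: a solid circular shaft in torsion, so tau_max = (2·T) / (π·r^3).
Solve for T: T = (π·tau_max·r^3) / 2.
Convert to SI units:
  tau_max = 7.844 MPa = 7.844 × 10⁶ Pa
Substitute:
  T = (π × (7.844 × 10⁶) × 0.0397^3) / 2
  T = 771 N·m
Final answer: T = 771 N·m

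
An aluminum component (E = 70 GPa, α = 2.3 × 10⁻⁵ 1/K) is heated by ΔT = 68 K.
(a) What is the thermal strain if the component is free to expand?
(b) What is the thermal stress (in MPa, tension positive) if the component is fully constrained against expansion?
(a) Free thermal strain ε_th = α·ΔT = (2.3 × 10⁻⁵) × 68 = 0.001564
(b) Fully constrained, the expansion is suppressed, so σ = -E·α·ΔT. Convert E = 70 GPa = 7 × 10¹⁰ Pa.
  σ = -(7 × 10¹⁰) × (2.3 × 10⁻⁵) × 68 = -1.095 × 10⁸ Pa = -109.5 MPa (compressive)
Final answer: (a) ε_th = 0.001564, (b) σ = -109.5 MPa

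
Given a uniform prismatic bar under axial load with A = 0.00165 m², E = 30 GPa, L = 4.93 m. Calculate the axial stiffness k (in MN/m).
Model: a uniform prismatic bar under axial load, so k = (A·E) / L.
Convert to SI units:
  E = 30 GPa = 3 × 10¹⁰ Pa
Substitute:
  k = (0.00165 × (3 × 10¹⁰)) / 4.93
  k = 1.004 × 10⁷ N/m
Convert: k = 1.004 × 10⁷ N/m = 10.04 MN/m
Final answer: k = 10.04 MN/m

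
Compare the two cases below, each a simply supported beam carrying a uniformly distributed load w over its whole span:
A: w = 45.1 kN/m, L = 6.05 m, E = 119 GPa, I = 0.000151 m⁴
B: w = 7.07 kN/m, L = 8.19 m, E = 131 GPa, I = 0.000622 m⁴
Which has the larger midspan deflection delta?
Model: a simply supported beam carrying a uniformly distributed load w over its whole span, so delta = (5·w·L^4) / (384·E·I) (SI units).
  A: delta = (5 × 45100 × 6.05^4) / (384 × (1.19 × 10¹¹) × 0.000151) = 0.04378 m = 43.78 mm
  B: delta = (5 × 7070 × 8.19^4) / (384 × (1.31 × 10¹¹) × 0.000622) = 0.005083 m = 5.083 mm
43.78 mm > 5.083 mm, so A is larger.
Final answer: A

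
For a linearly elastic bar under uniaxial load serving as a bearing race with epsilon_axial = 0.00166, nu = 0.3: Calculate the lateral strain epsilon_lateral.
Model: a linearly elastic bar under uniaxial load, so epsilon_lateral = -nu·epsilon_axial.
Substitute:
  epsilon_lateral = -(0.3 × 0.00166)
  epsilon_lateral = -0.000498
Final answer: epsilon_lateral = -0.000498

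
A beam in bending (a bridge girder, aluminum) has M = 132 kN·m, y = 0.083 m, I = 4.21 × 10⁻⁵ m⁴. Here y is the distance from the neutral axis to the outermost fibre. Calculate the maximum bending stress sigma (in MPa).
Model: a beam in bending, so sigma = (M·y) / I.
Convert to SI units:
  M = 132 kN·m = 132000 N·m
Substitute:
  sigma = (132000 × 0.083) / (4.21 × 10⁻⁵)
  sigma = 2.602 × 10⁸ Pa
Convert: sigma = 2.602 × 10⁸ Pa = 260.2 MPa
Final answer: sigma = 260.2 MPa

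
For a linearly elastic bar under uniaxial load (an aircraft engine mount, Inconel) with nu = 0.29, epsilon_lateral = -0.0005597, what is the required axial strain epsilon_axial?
Model: a linearly elastic bar under uniaxial load, so epsilon_lateral = -nu·epsilon_axial.
Solve for epsilon_axial: epsilon_axial = -epsilon_lateral / nu.
Substitute:
  epsilon_axial = -(-0.0005597) / 0.29
  epsilon_axial = 0.00193
Final answer: epsilon_axial = 0.00193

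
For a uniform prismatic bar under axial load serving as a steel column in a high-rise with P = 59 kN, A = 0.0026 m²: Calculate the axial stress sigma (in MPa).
Model: a uniform prismatic bar under axial load, so sigma = P / A.
Convert to SI units:
  P = 59 kN = 59000 N
Substitute:
  sigma = 59000 / 0.0026
  sigma = 2.269 × 10⁷ Pa
Convert: sigma = 2.269 × 10⁷ Pa = 22.69 MPa
Final answer: sigma = 22.69 MPa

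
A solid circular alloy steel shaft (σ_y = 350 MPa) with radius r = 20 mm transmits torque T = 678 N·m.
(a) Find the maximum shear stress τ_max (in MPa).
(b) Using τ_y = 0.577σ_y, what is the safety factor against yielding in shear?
(a) For a solid circular shaft, τ_max = T·r/J with J = π·r^4/2, i.e. τ_max = 2·T / (π·r^3). Convert r = 20 mm = 0.02 m.
  τ_max = (2 × 678) / (π × 0.02^3) = 5.395 × 10⁷ Pa = 53.95 MPa
(b) τ_y = 0.577 × 350 = 201.95 MPa
  SF = τ_y/τ_max = 201.95 / 53.95 = 3.743
Final answer: (a) τ_max = 53.95 MPa, (b) SF = 3.743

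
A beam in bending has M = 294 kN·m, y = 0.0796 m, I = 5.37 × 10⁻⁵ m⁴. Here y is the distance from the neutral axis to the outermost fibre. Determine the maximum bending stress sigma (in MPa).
Model: a beam in bending, so sigma = (M·y) / I.
Convert to SI units:
  M = 294 kN·m = 294000 N·m
Substitute:
  sigma = (294000 × 0.0796) / (5.37 × 10⁻⁵)
  sigma = 4.358 × 10⁸ Pa
Convert: sigma = 4.358 × 10⁸ Pa = 435.8 MPa
Final answer: sigma = 435.8 MPa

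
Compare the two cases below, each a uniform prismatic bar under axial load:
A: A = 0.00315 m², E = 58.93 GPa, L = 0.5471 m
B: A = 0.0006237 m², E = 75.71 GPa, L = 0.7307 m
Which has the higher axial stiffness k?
Model: a uniform prismatic bar under axial load, so k = (A·E) / L (SI units).
  A: k = (0.00315 × (5.893 × 10¹⁰)) / 0.5471 = 3.393 × 10⁸ N/m = 339.3 MN/m
  B: k = (0.0006237 × (7.571 × 10¹⁰)) / 0.7307 = 6.462 × 10⁷ N/m = 64.62 MN/m
339.3 MN/m > 64.62 MN/m, so A is larger.
Final answer: A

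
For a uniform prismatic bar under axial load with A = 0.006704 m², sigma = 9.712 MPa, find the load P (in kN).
Model: a uniform prismatic bar under axial load, so sigma = P / A.
Solve for P: P = sigma·A.
Convert to SI units:
  sigma = 9.712 MPa = 9.712 × 10⁶ Pa
Substitute:
  P = (9.712 × 10⁶) × 0.006704
  P = 65110 N
Convert: P = 65110 N = 65.11 kN
Final answer: P = 65.11 kN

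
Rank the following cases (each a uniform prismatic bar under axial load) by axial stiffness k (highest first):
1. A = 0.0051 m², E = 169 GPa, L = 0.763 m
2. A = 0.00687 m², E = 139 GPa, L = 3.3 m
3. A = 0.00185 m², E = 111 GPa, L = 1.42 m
Model: a uniform prismatic bar under axial load, so k = (A·E) / L (SI units).
  Case 1: k = (0.0051 × (1.69 × 10¹¹)) / 0.763 = 1.13 × 10⁹ N/m = 1130 MN/m
  Case 2: k = (0.00687 × (1.39 × 10¹¹)) / 3.3 = 2.894 × 10⁸ N/m = 289.4 MN/m
  Case 3: k = (0.00185 × (1.11 × 10¹¹)) / 1.42 = 1.446 × 10⁸ N/m = 144.6 MN/m
Ordering: 1130 MN/m (case 1) > 289.4 MN/m (case 2) > 144.6 MN/m (case 3)
Final answer: 1, 2, 3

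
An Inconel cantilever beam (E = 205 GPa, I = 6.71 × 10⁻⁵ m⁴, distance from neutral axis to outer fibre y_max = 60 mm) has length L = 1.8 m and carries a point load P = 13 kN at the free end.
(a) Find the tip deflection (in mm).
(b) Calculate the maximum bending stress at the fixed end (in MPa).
(a) Tip deflection of a cantilever with an end point load: δ = P·L^3 / (3·E·I). Convert P = 13 kN = 13000 N, E = 205 GPa = 2.05 × 10¹¹ Pa.
  δ = (13000 × 1.8^3) / (3 × (2.05 × 10¹¹) × (6.71 × 10⁻⁵)) = 0.001837 m = 1.837 mm
(b) Maximum bending moment at the fixed end: M = P·L = 13000 × 1.8 = 23400 N·m. Convert y_max = 60 mm = 0.06 m.
  σ = M·y_max / I = (23400 × 0.06) / (6.71 × 10⁻⁵) = 2.092 × 10⁷ Pa = 20.92 MPa
Final answer: (a) δ = 1.837 mm, (b) σ = 20.92 MPa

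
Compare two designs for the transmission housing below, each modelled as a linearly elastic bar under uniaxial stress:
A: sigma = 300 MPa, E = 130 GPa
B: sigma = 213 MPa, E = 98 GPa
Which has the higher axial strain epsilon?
Model: a linearly elastic bar under uniaxial stress, so epsilon = sigma / E (SI units).
  A: epsilon = (3 × 10⁸) / (1.3 × 10¹¹) = 0.002308
  B: epsilon = (2.13 × 10⁸) / (9.8 × 10¹⁰) = 0.002173
0.002308 > 0.002173, so A is larger.
Final answer: A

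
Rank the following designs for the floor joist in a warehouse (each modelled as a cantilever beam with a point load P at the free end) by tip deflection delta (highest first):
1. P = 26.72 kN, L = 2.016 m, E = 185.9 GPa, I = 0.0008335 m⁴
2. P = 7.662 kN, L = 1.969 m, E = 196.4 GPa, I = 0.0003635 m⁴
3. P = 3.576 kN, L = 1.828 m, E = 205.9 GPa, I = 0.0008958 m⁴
Model: a cantilever beam with a point load P at the free end, so delta = (P·L^3) / (3·E·I) (SI units).
  Case 1: delta = (26720 × 2.016^3) / (3 × (1.859 × 10¹¹) × 0.0008335) = 0.000471 m = 0.471 mm
  Case 2: delta = (7662 × 1.969^3) / (3 × (1.964 × 10¹¹) × 0.0003635) = 0.0002731 m = 0.2731 mm
  Case 3: delta = (3576 × 1.828^3) / (3 × (2.059 × 10¹¹) × 0.0008958) = 3.948 × 10⁻⁵ m = 0.03948 mm
Ordering: 0.471 mm (case 1) > 0.2731 mm (case 2) > 0.03948 mm (case 3)
Final answer: 1, 2, 3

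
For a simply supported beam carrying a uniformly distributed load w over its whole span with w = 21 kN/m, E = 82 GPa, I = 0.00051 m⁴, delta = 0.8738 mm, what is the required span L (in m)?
Model: a simply supported beam carrying a uniformly distributed load w over its whole span, so delta = (5·w·L^4) / (384·E·I).
Solve for L: L = ((384·delta·E·I) / (5·w))^(1/4).
Convert to SI units:
  w = 21 kN/m = 21000 N/m
  E = 82 GPa = 8.2 × 10¹⁰ Pa
  delta = 0.8738 mm = 0.0008738 m
Substitute:
  L = ((384 × 0.0008738 × (8.2 × 10¹⁰) × 0.00051) / (5 × 21000))^(1/4)
  L = 3.4 m
Final answer: L = 3.4 m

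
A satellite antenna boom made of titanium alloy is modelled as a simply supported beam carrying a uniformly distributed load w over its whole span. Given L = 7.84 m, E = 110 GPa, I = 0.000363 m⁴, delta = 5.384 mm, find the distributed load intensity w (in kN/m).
Model: a simply supported beam carrying a uniformly distributed load w over its whole span, so delta = (5·w·L^4) / (384·E·I).
Solve for w: w = (384·delta·E·I) / (5·L^4).
Convert to SI units:
  E = 110 GPa = 1.1 × 10¹¹ Pa
  delta = 5.384 mm = 0.005384 m
Substitute:
  w = (384 × 0.005384 × (1.1 × 10¹¹) × 0.000363) / (5 × 7.84^4)
  w = 4370 N/m
Convert: w = 4370 N/m = 4.37 kN/m
Final answer: w = 4.37 kN/m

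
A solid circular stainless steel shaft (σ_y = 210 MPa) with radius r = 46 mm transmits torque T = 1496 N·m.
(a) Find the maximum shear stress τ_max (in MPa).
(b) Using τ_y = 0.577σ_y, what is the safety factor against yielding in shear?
(a) For a solid circular shaft, τ_max = T·r/J with J = π·r^4/2, i.e. τ_max = 2·T / (π·r^3). Convert r = 46 mm = 0.046 m.
  τ_max = (2 × 1496) / (π × 0.046^3) = 9.784 × 10⁶ Pa = 9.784 MPa
(b) τ_y = 0.577 × 210 = 121.17 MPa
  SF = τ_y/τ_max = 121.17 / 9.784 = 12.38
Final answer: (a) τ_max = 9.784 MPa, (b) SF = 12.38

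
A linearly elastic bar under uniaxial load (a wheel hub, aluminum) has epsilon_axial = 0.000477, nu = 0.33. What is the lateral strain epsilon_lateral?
Model: a linearly elastic bar under uniaxial load, so epsilon_lateral = -nu·epsilon_axial.
Substitute:
  epsilon_lateral = -(0.33 × 0.000477)
  epsilon_lateral = -0.0001574
Final answer: epsilon_lateral = -0.0001574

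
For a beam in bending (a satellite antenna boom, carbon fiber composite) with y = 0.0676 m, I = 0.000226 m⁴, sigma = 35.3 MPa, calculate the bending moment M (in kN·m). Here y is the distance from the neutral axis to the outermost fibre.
Model: a beam in bending, so sigma = (M·y) / I.
Solve for M: M = (sigma·I) / y.
Convert to SI units:
  sigma = 35.3 MPa = 3.53 × 10⁷ Pa
Substitute:
  M = ((3.53 × 10⁷) × 0.000226) / 0.0676
  M = 118000 N·m
Convert: M = 118000 N·m = 118 kN·m
Final answer: M = 118 kN·m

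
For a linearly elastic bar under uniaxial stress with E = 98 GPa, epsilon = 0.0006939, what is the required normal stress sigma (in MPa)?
Model: a linearly elastic bar under uniaxial stress, so epsilon = sigma / E.
Solve for sigma: sigma = epsilon·E.
Convert to SI units:
  E = 98 GPa = 9.8 × 10¹⁰ Pa
Substitute:
  sigma = 0.0006939 × (9.8 × 10¹⁰)
  sigma = 6.8 × 10⁷ Pa
Convert: sigma = 6.8 × 10⁷ Pa = 68 MPa
Final answer: sigma = 68 MPa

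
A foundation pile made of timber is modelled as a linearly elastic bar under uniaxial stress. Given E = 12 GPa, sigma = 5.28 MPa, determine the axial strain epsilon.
Model: a linearly elastic bar under uniaxial stress, so sigma = E·epsilon.
Solve for epsilon: epsilon = sigma / E.
Convert to SI units:
  E = 12 GPa = 1.2 × 10¹⁰ Pa
  sigma = 5.28 MPa = 5.28 × 10⁶ Pa
Substitute:
  epsilon = (5.28 × 10⁶) / (1.2 × 10¹⁰)
  epsilon = 0.00044
Final answer: epsilon = 0.00044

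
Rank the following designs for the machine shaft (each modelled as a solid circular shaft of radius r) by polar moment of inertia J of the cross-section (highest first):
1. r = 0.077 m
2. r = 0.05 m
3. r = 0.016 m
Model: a solid circular shaft of radius r, so J = (π·r^4) / 2 (SI units).
  Case 1: J = (π × 0.077^4) / 2 = 5.522 × 10⁻⁵ m⁴
  Case 2: J = (π × 0.05^4) / 2 = 9.817 × 10⁻⁶ m⁴
  Case 3: J = (π × 0.016^4) / 2 = 1.029 × 10⁻⁷ m⁴
Ordering: 5.522 × 10⁻⁵ m⁴ (case 1) > 9.817 × 10⁻⁶ m⁴ (case 2) > 1.029 × 10⁻⁷ m⁴ (case 3)
Final answer: 1, 2, 3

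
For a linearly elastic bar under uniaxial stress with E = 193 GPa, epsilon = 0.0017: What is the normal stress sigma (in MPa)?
Model: a linearly elastic bar under uniaxial stress, so sigma = E·epsilon.
Convert to SI units:
  E = 193 GPa = 1.93 × 10¹¹ Pa
Substitute:
  sigma = (1.93 × 10¹¹) × 0.0017
  sigma = 3.281 × 10⁸ Pa
Convert: sigma = 3.281 × 10⁸ Pa = 328.1 MPa
Final answer: sigma = 328.1 MPa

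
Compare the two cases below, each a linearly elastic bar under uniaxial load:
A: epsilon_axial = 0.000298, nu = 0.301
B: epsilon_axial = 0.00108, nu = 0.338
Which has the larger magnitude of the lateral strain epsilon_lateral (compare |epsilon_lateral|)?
Model: a linearly elastic bar under uniaxial load, so epsilon_lateral = -nu·epsilon_axial (SI units).
  A: epsilon_lateral = -(0.301 × 0.000298) = -8.97 × 10⁻⁵
  B: epsilon_lateral = -(0.338 × 0.00108) = -0.000365
|epsilon_lateral|: A = 8.97 × 10⁻⁵, B = 0.000365, so B is larger in magnitude.
Final answer: B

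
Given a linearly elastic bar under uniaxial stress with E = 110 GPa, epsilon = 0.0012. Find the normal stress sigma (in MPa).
Model: a linearly elastic bar under uniaxial stress, so sigma = E·epsilon.
Convert to SI units:
  E = 110 GPa = 1.1 × 10¹¹ Pa
Substitute:
  sigma = (1.1 × 10¹¹) × 0.0012
  sigma = 1.32 × 10⁸ Pa
Convert: sigma = 1.32 × 10⁸ Pa = 132 MPa
Final answer: sigma = 132 MPa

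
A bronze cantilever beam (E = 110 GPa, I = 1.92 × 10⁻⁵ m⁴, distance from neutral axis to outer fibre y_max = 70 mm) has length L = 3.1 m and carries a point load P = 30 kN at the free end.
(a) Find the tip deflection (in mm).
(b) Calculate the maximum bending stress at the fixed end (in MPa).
(a) Tip deflection of a cantilever with an end point load: δ = P·L^3 / (3·E·I). Convert P = 30 kN = 30000 N, E = 110 GPa = 1.1 × 10¹¹ Pa.
  δ = (30000 × 3.1^3) / (3 × (1.1 × 10¹¹) × (1.92 × 10⁻⁵)) = 0.1411 m = 141.1 mm
(b) Maximum bending moment at the fixed end: M = P·L = 30000 × 3.1 = 93000 N·m. Convert y_max = 70 mm = 0.07 m.
  σ = M·y_max / I = (93000 × 0.07) / (1.92 × 10⁻⁵) = 3.391 × 10⁸ Pa = 339.1 MPa
Final answer: (a) δ = 141.1 mm, (b) σ = 339.1 MPa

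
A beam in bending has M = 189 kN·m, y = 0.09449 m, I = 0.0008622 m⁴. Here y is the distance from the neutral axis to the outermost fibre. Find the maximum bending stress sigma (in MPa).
Model: a beam in bending, so sigma = (M·y) / I.
Convert to SI units:
  M = 189 kN·m = 189000 N·m
Substitute:
  sigma = (189000 × 0.09449) / 0.0008622
  sigma = 2.071 × 10⁷ Pa
Convert: sigma = 2.071 × 10⁷ Pa = 20.71 MPa
Final answer: sigma = 20.71 MPa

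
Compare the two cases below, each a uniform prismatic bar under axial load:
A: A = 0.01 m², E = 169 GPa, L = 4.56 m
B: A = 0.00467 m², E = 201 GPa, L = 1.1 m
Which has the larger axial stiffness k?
Model: a uniform prismatic bar under axial load, so k = (A·E) / L (SI units).
  A: k = (0.01 × (1.69 × 10¹¹)) / 4.56 = 3.706 × 10⁸ N/m = 370.6 MN/m
  B: k = (0.00467 × (2.01 × 10¹¹)) / 1.1 = 8.533 × 10⁸ N/m = 853.3 MN/m
853.3 MN/m > 370.6 MN/m, so B is larger.
Final answer: B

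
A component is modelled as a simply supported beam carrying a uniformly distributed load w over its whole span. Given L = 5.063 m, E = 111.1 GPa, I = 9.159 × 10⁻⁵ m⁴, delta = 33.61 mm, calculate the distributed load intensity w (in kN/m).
Model: a simply supported beam carrying a uniformly distributed load w over its whole span, so delta = (5·w·L^4) / (384·E·I).
Solve for w: w = (384·delta·E·I) / (5·L^4).
Convert to SI units:
  E = 111.1 GPa = 1.111 × 10¹¹ Pa
  delta = 33.61 mm = 0.03361 m
Substitute:
  w = (384 × 0.03361 × (1.111 × 10¹¹) × (9.159 × 10⁻⁵)) / (5 × 5.063^4)
  w = 39970 N/m
Convert: w = 39970 N/m = 39.97 kN/m
Final answer: w = 39.97 kN/m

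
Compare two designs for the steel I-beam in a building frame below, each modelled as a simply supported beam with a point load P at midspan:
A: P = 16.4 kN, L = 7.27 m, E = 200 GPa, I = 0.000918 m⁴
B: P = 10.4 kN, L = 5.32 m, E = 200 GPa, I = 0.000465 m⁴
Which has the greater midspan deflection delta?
Model: a simply supported beam with a point load P at midspan, so delta = (P·L^3) / (48·E·I) (SI units).
  A: delta = (16400 × 7.27^3) / (48 × (2 × 10¹¹) × 0.000918) = 0.000715 m = 0.715 mm
  B: delta = (10400 × 5.32^3) / (48 × (2 × 10¹¹) × 0.000465) = 0.0003508 m = 0.3508 mm
0.715 mm > 0.3508 mm, so A is larger.
Final answer: A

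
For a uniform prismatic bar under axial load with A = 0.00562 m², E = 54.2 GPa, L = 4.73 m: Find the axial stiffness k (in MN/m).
Model: a uniform prismatic bar under axial load, so k = (A·E) / L.
Convert to SI units:
  E = 54.2 GPa = 5.42 × 10¹⁰ Pa
Substitute:
  k = (0.00562 × (5.42 × 10¹⁰)) / 4.73
  k = 6.44 × 10⁷ N/m
Convert: k = 6.44 × 10⁷ N/m = 64.4 MN/m
Final answer: k = 64.4 MN/m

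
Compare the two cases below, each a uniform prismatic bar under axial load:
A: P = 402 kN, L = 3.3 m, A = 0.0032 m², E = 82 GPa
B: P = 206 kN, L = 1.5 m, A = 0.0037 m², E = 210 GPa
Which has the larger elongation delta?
Model: a uniform prismatic bar under axial load, so delta = (P·L) / (A·E) (SI units).
  A: delta = (402000 × 3.3) / (0.0032 × (8.2 × 10¹⁰)) = 0.005056 m = 5.056 mm
  B: delta = (206000 × 1.5) / (0.0037 × (2.1 × 10¹¹)) = 0.0003977 m = 0.3977 mm
5.056 mm > 0.3977 mm, so A is larger.
Final answer: A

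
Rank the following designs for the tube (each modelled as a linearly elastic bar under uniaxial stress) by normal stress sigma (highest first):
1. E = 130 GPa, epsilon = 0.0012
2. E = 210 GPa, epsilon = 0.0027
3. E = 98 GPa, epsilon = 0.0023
Model: a linearly elastic bar under uniaxial stress, so sigma = E·epsilon (SI units).
  Case 1: sigma = (1.3 × 10¹¹) × 0.0012 = 1.56 × 10⁸ Pa = 156 MPa
  Case 2: sigma = (2.1 × 10¹¹) × 0.0027 = 5.67 × 10⁸ Pa = 567 MPa
  Case 3: sigma = (9.8 × 10¹⁰) × 0.0023 = 2.254 × 10⁸ Pa = 225.4 MPa
Ordering: 567 MPa (case 2) > 225.4 MPa (case 3) > 156 MPa (case 1)
Final answer: 2, 3, 1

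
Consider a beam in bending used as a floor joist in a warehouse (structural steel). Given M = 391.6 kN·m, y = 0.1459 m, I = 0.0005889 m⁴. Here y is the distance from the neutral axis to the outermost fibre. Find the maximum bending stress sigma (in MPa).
Model: a beam in bending, so sigma = (M·y) / I.
Convert to SI units:
  M = 391.6 kN·m = 391600 N·m
Substitute:
  sigma = (391600 × 0.1459) / 0.0005889
  sigma = 9.702 × 10⁷ Pa
Convert: sigma = 9.702 × 10⁷ Pa = 97.02 MPa
Final answer: sigma = 97.02 MPa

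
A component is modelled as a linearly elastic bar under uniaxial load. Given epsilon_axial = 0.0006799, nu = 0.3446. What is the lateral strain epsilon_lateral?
Model: a linearly elastic bar under uniaxial load, so epsilon_lateral = -nu·epsilon_axial.
Substitute:
  epsilon_lateral = -(0.3446 × 0.0006799)
  epsilon_lateral = -0.0002343
Final answer: epsilon_lateral = -0.0002343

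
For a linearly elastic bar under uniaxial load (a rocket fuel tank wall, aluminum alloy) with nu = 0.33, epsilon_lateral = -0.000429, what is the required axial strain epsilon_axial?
Model: a linearly elastic bar under uniaxial load, so epsilon_lateral = -nu·epsilon_axial.
Solve for epsilon_axial: epsilon_axial = -epsilon_lateral / nu.
Substitute:
  epsilon_axial = -(-0.000429) / 0.33
  epsilon_axial = 0.0013
Final answer: epsilon_axial = 0.0013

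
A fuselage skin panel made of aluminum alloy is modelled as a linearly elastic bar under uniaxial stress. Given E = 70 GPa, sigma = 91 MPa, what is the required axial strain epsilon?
Model: a linearly elastic bar under uniaxial stress, so sigma = E·epsilon.
Solve for epsilon: epsilon = sigma / E.
Convert to SI units:
  E = 70 GPa = 7 × 10¹⁰ Pa
  sigma = 91 MPa = 9.1 × 10⁷ Pa
Substitute:
  epsilon = (9.1 × 10⁷) / (7 × 10¹⁰)
  epsilon = 0.0013
Final answer: epsilon = 0.0013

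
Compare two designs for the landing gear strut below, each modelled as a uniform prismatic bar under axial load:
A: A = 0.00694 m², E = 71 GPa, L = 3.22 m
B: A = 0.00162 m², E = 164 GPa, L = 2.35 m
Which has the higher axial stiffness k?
Model: a uniform prismatic bar under axial load, so k = (A·E) / L (SI units).
  A: k = (0.00694 × (7.1 × 10¹⁰)) / 3.22 = 1.53 × 10⁸ N/m = 153 MN/m
  B: k = (0.00162 × (1.64 × 10¹¹)) / 2.35 = 1.131 × 10⁸ N/m = 113.1 MN/m
153 MN/m > 113.1 MN/m, so A is larger.
Final answer: A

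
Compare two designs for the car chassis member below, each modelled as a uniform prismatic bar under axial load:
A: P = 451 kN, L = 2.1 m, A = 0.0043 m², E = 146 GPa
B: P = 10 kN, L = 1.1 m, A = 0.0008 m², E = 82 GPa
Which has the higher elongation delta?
Model: a uniform prismatic bar under axial load, so delta = (P·L) / (A·E) (SI units).
  A: delta = (451000 × 2.1) / (0.0043 × (1.46 × 10¹¹)) = 0.001509 m = 1.509 mm
  B: delta = (10000 × 1.1) / (0.0008 × (8.2 × 10¹⁰)) = 0.0001677 m = 0.1677 mm
1.509 mm > 0.1677 mm, so A is larger.
Final answer: A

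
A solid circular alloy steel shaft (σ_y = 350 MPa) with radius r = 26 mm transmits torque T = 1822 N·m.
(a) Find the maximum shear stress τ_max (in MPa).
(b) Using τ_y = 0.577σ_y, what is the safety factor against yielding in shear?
(a) For a solid circular shaft, τ_max = T·r/J with J = π·r^4/2, i.e. τ_max = 2·T / (π·r^3). Convert r = 26 mm = 0.026 m.
  τ_max = (2 × 1822) / (π × 0.026^3) = 6.599 × 10⁷ Pa = 65.99 MPa
(b) τ_y = 0.577 × 350 = 201.95 MPa
  SF = τ_y/τ_max = 201.95 / 65.99 = 3.06
Final answer: (a) τ_max = 65.99 MPa, (b) SF = 3.06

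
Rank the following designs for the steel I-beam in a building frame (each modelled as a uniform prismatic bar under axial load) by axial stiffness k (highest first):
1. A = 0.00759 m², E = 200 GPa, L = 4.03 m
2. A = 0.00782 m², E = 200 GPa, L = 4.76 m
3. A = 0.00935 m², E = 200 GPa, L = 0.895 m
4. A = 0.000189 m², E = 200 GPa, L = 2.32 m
Model: a uniform prismatic bar under axial load, so k = (A·E) / L (SI units).
  Case 1: k = (0.00759 × (2 × 10¹¹)) / 4.03 = 3.767 × 10⁸ N/m = 376.7 MN/m
  Case 2: k = (0.00782 × (2 × 10¹¹)) / 4.76 = 3.286 × 10⁸ N/m = 328.6 MN/m
  Case 3: k = (0.00935 × (2 × 10¹¹)) / 0.895 = 2.089 × 10⁹ N/m = 2089 MN/m
  Case 4: k = (0.000189 × (2 × 10¹¹)) / 2.32 = 1.629 × 10⁷ N/m = 16.29 MN/m
Ordering: 2089 MN/m (case 3) > 376.7 MN/m (case 1) > 328.6 MN/m (case 2) > 16.29 MN/m (case 4)
Final answer: 3, 1, 2, 4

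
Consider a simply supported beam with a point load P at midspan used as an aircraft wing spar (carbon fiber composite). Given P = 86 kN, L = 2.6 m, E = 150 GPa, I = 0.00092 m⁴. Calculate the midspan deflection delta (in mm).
Model: a simply supported beam with a point load P at midspan, so delta = (P·L^3) / (48·E·I).
Convert to SI units:
  P = 86 kN = 86000 N
  E = 150 GPa = 1.5 × 10¹¹ Pa
Substitute:
  delta = (86000 × 2.6^3) / (48 × (1.5 × 10¹¹) × 0.00092)
  delta = 0.0002282 m
Convert: delta = 0.0002282 m = 0.2282 mm
Final answer: delta = 0.2282 mm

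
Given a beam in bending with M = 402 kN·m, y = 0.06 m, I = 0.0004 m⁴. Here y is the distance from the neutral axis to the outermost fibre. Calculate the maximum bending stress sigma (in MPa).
Model: a beam in bending, so sigma = (M·y) / I.
Convert to SI units:
  M = 402 kN·m = 402000 N·m
Substitute:
  sigma = (402000 × 0.06) / 0.0004
  sigma = 6.03 × 10⁷ Pa
Convert: sigma = 6.03 × 10⁷ Pa = 60.3 MPa
Final answer: sigma = 60.3 MPa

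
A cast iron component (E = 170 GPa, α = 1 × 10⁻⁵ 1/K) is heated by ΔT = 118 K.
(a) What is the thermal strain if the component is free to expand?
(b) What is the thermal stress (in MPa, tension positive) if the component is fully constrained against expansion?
(a) Free thermal strain ε_th = α·ΔT = (1 × 10⁻⁵) × 118 = 0.00118
(b) Fully constrained, the expansion is suppressed, so σ = -E·α·ΔT. Convert E = 170 GPa = 1.7 × 10¹¹ Pa.
  σ = -(1.7 × 10¹¹) × (1 × 10⁻⁵) × 118 = -2.006 × 10⁸ Pa = -200.6 MPa (compressive)
Final answer: (a) ε_th = 0.00118, (b) σ = -200.6 MPa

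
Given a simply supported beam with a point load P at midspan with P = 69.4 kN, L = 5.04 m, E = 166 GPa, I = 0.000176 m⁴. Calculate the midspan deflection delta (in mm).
Model: a simply supported beam with a point load P at midspan, so delta = (P·L^3) / (48·E·I).
Convert to SI units:
  P = 69.4 kN = 69400 N
  E = 166 GPa = 1.66 × 10¹¹ Pa
Substitute:
  delta = (69400 × 5.04^3) / (48 × (1.66 × 10¹¹) × 0.000176)
  delta = 0.006336 m
Convert: delta = 0.006336 m = 6.336 mm
Final answer: delta = 6.336 mm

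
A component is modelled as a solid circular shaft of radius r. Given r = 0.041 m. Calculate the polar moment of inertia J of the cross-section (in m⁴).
Model: a solid circular shaft of radius r, so J = (π·r^4) / 2.
Substitute:
  J = (π × 0.041^4) / 2
  J = 4.439 × 10⁻⁶ m⁴
Final answer: J = 4.439 × 10⁻⁶ m⁴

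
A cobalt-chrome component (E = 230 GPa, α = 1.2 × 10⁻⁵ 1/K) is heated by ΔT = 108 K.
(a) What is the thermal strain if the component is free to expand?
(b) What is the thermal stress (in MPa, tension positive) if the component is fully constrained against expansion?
(a) Free thermal strain ε_th = α·ΔT = (1.2 × 10⁻⁵) × 108 = 0.001296
(b) Fully constrained, the expansion is suppressed, so σ = -E·α·ΔT. Convert E = 230 GPa = 2.3 × 10¹¹ Pa.
  σ = -(2.3 × 10¹¹) × (1.2 × 10⁻⁵) × 108 = -2.981 × 10⁸ Pa = -298.1 MPa (compressive)
Final answer: (a) ε_th = 0.001296, (b) σ = -298.1 MPa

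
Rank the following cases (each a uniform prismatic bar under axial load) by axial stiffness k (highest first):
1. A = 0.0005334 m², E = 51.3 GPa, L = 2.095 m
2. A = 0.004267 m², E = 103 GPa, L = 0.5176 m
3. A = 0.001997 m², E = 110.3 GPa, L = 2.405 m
Model: a uniform prismatic bar under axial load, so k = (A·E) / L (SI units).
  Case 1: k = (0.0005334 × (5.13 × 10¹⁰)) / 2.095 = 1.306 × 10⁷ N/m = 13.06 MN/m
  Case 2: k = (0.004267 × (1.03 × 10¹¹)) / 0.5176 = 8.491 × 10⁸ N/m = 849.1 MN/m
  Case 3: k = (0.001997 × (1.103 × 10¹¹)) / 2.405 = 9.159 × 10⁷ N/m = 91.59 MN/m
Ordering: 849.1 MN/m (case 2) > 91.59 MN/m (case 3) > 13.06 MN/m (case 1)
Final answer: 2, 3, 1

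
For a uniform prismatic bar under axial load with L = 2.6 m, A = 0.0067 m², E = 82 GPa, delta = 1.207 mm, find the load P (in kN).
Model: a uniform prismatic bar under axial load, so delta = (P·L) / (A·E).
Solve for P: P = (delta·A·E) / L.
Convert to SI units:
  E = 82 GPa = 8.2 × 10¹⁰ Pa
  delta = 1.207 mm = 0.001207 m
Substitute:
  P = (0.001207 × 0.0067 × (8.2 × 10¹⁰)) / 2.6
  P = 255000 N
Convert: P = 255000 N = 255 kN
Final answer: P = 255 kN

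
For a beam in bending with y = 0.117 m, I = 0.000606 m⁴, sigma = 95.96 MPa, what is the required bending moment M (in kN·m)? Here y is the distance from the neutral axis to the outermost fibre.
Model: a beam in bending, so sigma = (M·y) / I.
Solve for M: M = (sigma·I) / y.
Convert to SI units:
  sigma = 95.96 MPa = 9.596 × 10⁷ Pa
Substitute:
  M = ((9.596 × 10⁷) × 0.000606) / 0.117
  M = 497000 N·m
Convert: M = 497000 N·m = 497 kN·m
Final answer: M = 497 kN·m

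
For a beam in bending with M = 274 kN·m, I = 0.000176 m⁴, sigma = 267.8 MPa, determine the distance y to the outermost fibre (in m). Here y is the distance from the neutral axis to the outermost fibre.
Model: a beam in bending, so sigma = (M·y) / I.
Solve for y: y = (sigma·I) / M.
Convert to SI units:
  M = 274 kN·m = 274000 N·m
  sigma = 267.8 MPa = 2.678 × 10⁸ Pa
Substitute:
  y = ((2.678 × 10⁸) × 0.000176) / 274000
  y = 0.172 m
Final answer: y = 0.172 m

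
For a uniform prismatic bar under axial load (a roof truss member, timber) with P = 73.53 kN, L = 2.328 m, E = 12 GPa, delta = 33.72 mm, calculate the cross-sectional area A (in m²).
Model: a uniform prismatic bar under axial load, so delta = (P·L) / (A·E).
Solve for A: A = (P·L) / (delta·E).
Convert to SI units:
  P = 73.53 kN = 73530 N
  E = 12 GPa = 1.2 × 10¹⁰ Pa
  delta = 33.72 mm = 0.03372 m
Substitute:
  A = (73530 × 2.328) / (0.03372 × (1.2 × 10¹⁰))
  A = 0.000423 m²
Final answer: A = 0.000423 m²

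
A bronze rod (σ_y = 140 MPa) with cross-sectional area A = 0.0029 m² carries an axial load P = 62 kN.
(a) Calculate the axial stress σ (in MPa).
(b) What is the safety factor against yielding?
(a) Axial stress σ = P/A. Convert P = 62 kN = 62000 N.
  σ = 62000 / 0.0029 = 2.138 × 10⁷ Pa = 21.38 MPa
(b) Safety factor SF = σ_y/σ = 140 / 21.38 = 6.548
Final answer: (a) σ = 21.38 MPa, (b) SF = 6.548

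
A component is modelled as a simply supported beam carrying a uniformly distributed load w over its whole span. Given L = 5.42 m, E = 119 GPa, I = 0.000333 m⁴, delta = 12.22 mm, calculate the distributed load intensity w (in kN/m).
Model: a simply supported beam carrying a uniformly distributed load w over its whole span, so delta = (5·w·L^4) / (384·E·I).
Solve for w: w = (384·delta·E·I) / (5·L^4).
Convert to SI units:
  E = 119 GPa = 1.19 × 10¹¹ Pa
  delta = 12.22 mm = 0.01222 m
Substitute:
  w = (384 × 0.01222 × (1.19 × 10¹¹) × 0.000333) / (5 × 5.42^4)
  w = 43090 N/m
Convert: w = 43090 N/m = 43.09 kN/m
Final answer: w = 43.09 kN/m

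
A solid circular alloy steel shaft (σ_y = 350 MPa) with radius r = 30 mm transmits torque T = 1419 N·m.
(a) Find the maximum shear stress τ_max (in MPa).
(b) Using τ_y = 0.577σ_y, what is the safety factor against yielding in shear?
(a) For a solid circular shaft, τ_max = T·r/J with J = π·r^4/2, i.e. τ_max = 2·T / (π·r^3). Convert r = 30 mm = 0.03 m.
  τ_max = (2 × 1419) / (π × 0.03^3) = 3.346 × 10⁷ Pa = 33.46 MPa
(b) τ_y = 0.577 × 350 = 201.95 MPa
  SF = τ_y/τ_max = 201.95 / 33.46 = 6.036
Final answer: (a) τ_max = 33.46 MPa, (b) SF = 6.036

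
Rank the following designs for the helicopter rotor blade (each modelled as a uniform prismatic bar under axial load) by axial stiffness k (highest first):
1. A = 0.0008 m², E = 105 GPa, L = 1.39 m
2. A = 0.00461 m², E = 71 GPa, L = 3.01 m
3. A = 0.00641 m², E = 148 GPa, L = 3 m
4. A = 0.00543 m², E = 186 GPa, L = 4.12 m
Model: a uniform prismatic bar under axial load, so k = (A·E) / L (SI units).
  Case 1: k = (0.0008 × (1.05 × 10¹¹)) / 1.39 = 6.043 × 10⁷ N/m = 60.43 MN/m
  Case 2: k = (0.00461 × (7.1 × 10¹⁰)) / 3.01 = 1.087 × 10⁸ N/m = 108.7 MN/m
  Case 3: k = (0.00641 × (1.48 × 10¹¹)) / 3 = 3.162 × 10⁸ N/m = 316.2 MN/m
  Case 4: k = (0.00543 × (1.86 × 10¹¹)) / 4.12 = 2.451 × 10⁸ N/m = 245.1 MN/m
Ordering: 316.2 MN/m (case 3) > 245.1 MN/m (case 4) > 108.7 MN/m (case 2) > 60.43 MN/m (case 1)
Final answer: 3, 4, 2, 1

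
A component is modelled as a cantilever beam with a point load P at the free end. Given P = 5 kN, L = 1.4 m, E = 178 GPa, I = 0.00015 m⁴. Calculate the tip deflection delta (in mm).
Model: a cantilever beam with a point load P at the free end, so delta = (P·L^3) / (3·E·I).
Convert to SI units:
  P = 5 kN = 5000 N
  E = 178 GPa = 1.78 × 10¹¹ Pa
Substitute:
  delta = (5000 × 1.4^3) / (3 × (1.78 × 10¹¹) × 0.00015)
  delta = 0.0001713 m
Convert: delta = 0.0001713 m = 0.1713 mm
Final answer: delta = 0.1713 mm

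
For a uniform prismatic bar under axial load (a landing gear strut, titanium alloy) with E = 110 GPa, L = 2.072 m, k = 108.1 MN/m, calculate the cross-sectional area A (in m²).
Model: a uniform prismatic bar under axial load, so k = (A·E) / L.
Solve for A: A = (k·L) / E.
Convert to SI units:
  E = 110 GPa = 1.1 × 10¹¹ Pa
  k = 108.1 MN/m = 1.081 × 10⁸ N/m
Substitute:
  A = ((1.081 × 10⁸) × 2.072) / (1.1 × 10¹¹)
  A = 0.002036 m²
Final answer: A = 0.002036 m²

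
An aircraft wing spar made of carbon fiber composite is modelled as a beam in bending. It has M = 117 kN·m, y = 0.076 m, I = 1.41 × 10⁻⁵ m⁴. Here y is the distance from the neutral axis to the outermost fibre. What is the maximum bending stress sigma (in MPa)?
Model: a beam in bending, so sigma = (M·y) / I.
Convert to SI units:
  M = 117 kN·m = 117000 N·m
Substitute:
  sigma = (117000 × 0.076) / (1.41 × 10⁻⁵)
  sigma = 6.306 × 10⁸ Pa
Convert: sigma = 6.306 × 10⁸ Pa = 630.6 MPa
Final answer: sigma = 630.6 MPa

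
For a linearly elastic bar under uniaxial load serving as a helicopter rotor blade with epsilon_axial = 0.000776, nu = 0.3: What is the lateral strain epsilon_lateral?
Model: a linearly elastic bar under uniaxial load, so epsilon_lateral = -nu·epsilon_axial.
Substitute:
  epsilon_lateral = -(0.3 × 0.000776)
  epsilon_lateral = -0.0002328
Final answer: epsilon_lateral = -0.0002328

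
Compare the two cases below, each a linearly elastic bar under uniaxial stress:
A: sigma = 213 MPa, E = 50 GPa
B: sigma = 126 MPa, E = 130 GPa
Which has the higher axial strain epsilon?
Model: a linearly elastic bar under uniaxial stress, so epsilon = sigma / E (SI units).
  A: epsilon = (2.13 × 10⁸) / (5 × 10¹⁰) = 0.00426
  B: epsilon = (1.26 × 10⁸) / (1.3 × 10¹¹) = 0.0009692
0.00426 > 0.0009692, so A is larger.
Final answer: A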